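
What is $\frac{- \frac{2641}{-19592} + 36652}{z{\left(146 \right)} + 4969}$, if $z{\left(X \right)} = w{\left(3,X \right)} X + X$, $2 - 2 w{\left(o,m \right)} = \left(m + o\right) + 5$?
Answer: $- \frac{718088625}{117179752} \approx -6.1281$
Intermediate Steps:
$w{\left(o,m \right)} = - \frac{3}{2} - \frac{m}{2} - \frac{o}{2}$ ($w{\left(o,m \right)} = 1 - \frac{\left(m + o\right) + 5}{2} = 1 - \frac{5 + m + o}{2} = 1 - \left(\frac{5}{2} + \frac{m}{2} + \frac{o}{2}\right) = - \frac{3}{2} - \frac{m}{2} - \frac{o}{2}$)
$z{\left(X \right)} = X + X \left(-3 - \frac{X}{2}\right)$ ($z{\left(X \right)} = \left(- \frac{3}{2} - \frac{X}{2} - \frac{3}{2}\right) X + X = \left(-3 - \frac{X}{2}\right) X + X = X \left(-3 - \frac{X}{2}\right) + X = X + X \left(-3 - \frac{X}{2}\right)$)
$\frac{- \frac{2641}{-19592} + 36652}{z{\left(146 \right)} + 4969} = \frac{- \frac{2641}{-19592} + 36652}{\left(- \frac{1}{2}\right) 146 \left(4 + 146\right) + 4969} = \frac{\left(-2641\right) \left(- \frac{1}{19592}\right) + 36652}{\left(- \frac{1}{2}\right) 146 \cdot 150 + 4969} = \frac{\frac{2641}{19592} + 36652}{-10950 + 4969} = \frac{718088625}{19592 \left(-5981\right)} = \frac{718088625}{19592} \left(- \frac{1}{5981}\right) = - \frac{718088625}{117179752}$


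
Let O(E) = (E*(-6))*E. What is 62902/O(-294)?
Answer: -4493/37044 ≈ -0.12129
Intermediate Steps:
O(E) = -6*E² (O(E) = (-6*E)*E = -6*E²)
62902/O(-294) = 62902/((-6*(-294)²)) = 62902/((-6*86436)) = 62902/(-518616) = 62902*(-1/518616) = -4493/37044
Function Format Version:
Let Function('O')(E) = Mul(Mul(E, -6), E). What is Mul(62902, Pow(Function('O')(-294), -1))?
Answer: Rational(-4493, 37044) ≈ -0.12129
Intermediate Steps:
Function('O')(E) = Mul(-6, Pow(E, 2)) (Function('O')(E) = Mul(Mul(-6, E), E) = Mul(-6, Pow(E, 2)))
Mul(62902, Pow(Function('O')(-294), -1)) = Mul(62902, Pow(Mul(-6, Pow(-294, 2)), -1)) = Mul(62902, Pow(Mul(-6, 86436), -1)) = Mul(62902, Pow(-518616, -1)) = Mul(62902, Rational(-1, 518616)) = Rational(-4493, 37044)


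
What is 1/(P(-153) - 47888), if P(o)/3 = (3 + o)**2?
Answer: 1/19612 ≈ 5.0989e-5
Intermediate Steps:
P(o) = 3*(3 + o)**2
1/(P(-153) - 47888) = 1/(3*(3 - 153)**2 - 47888) = 1/(3*(-150)**2 - 47888) = 1/(3*22500 - 47888) = 1/(67500 - 47888) = 1/19612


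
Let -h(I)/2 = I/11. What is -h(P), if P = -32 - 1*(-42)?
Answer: 20/11 ≈ 1.8182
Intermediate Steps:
P = 10 (P = -32 + 42 = 10)
h(I) = -2*I/11
-h(P) = -(-2)*10/11 = -1*(-20/11) = 20/11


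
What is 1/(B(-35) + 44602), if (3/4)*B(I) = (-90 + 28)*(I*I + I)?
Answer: -3/161314 ≈ -1.8597e-5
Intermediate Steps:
B(I) = -248*I/3 - 248*I²/3 (B(I) = 4*((-90 + 28)*(I*I + I))/3 = 4*(-62*(I² + I))/3 = 4*(-62*(I + I²))/3 = 4*(-62*I - 62*I²)/3 = -248*I/3 - 248*I²/3)
1/(B(-35) + 44602) = 1/(-248/3*(-35)*(1 - 35) + 44602) = 1/(-248/3*(-35)*(-34) + 44602) = 1/(-295120/3 + 44602) = 1/(-161314/3) = -3/161314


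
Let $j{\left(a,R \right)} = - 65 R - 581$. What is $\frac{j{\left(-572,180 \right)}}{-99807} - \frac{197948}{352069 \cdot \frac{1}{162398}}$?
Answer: $- \frac{3208427359294939}{35138950683} \approx -91307.0$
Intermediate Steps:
$j{\left(a,R \right)} = -581 - 65 R$
$\frac{j{\left(-572,180 \right)}}{-99807} - \frac{197948}{352069 \cdot \frac{1}{162398}} = \frac{-581 - 11700}{-99807} - \frac{197948}{352069 \cdot \frac{1}{162398}} = \left(-581 - 11700\right) \left(- \frac{1}{99807}\right) - \frac{197948}{352069 \cdot \frac{1}{162398}} = \left(-12281\right) \left(- \frac{1}{99807}\right) - \frac{197948}{\frac{352069}{162398}} = \frac{12281}{99807} - \frac{32146359304}{352069} = - \frac{3208427359294939}{35138950683}$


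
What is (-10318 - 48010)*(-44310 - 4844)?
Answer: 2867054512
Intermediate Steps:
(-10318 - 48010)*(-44310 - 4844) = -58328*(-49154) = 2867054512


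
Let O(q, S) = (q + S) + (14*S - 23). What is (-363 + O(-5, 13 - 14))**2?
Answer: 164836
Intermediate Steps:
O(q, S) = -23 + q + 15*S (O(q, S) = (S + q) + (-23 + 14*S) = -23 + q + 15*S)
(-363 + O(-5, 13 - 14))**2 = (-363 + (-23 - 5 + 15*(13 - 14)))**2 = (-363 + (-23 - 5 + 15*(-1)))**2 = (-363 + (-23 - 5 - 15))**2 = (-363 - 43)**2 = (-406)**2 = 164836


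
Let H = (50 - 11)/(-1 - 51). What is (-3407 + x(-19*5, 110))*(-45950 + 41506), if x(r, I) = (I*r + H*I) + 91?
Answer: 61542734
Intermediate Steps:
H = -¾ (H = 39/(-52) = 39*(-1/52) = -¾ ≈ -0.75000)
x(r, I) = 91 - 3*I/4 + I*r (x(r, I) = (I*r - 3*I/4) + 91 = (-3*I/4 + I*r) + 91 = 91 - 3*I/4 + I*r)
(-3407 + x(-19*5, 110))*(-45950 + 41506) = (-3407 + (91 - ¾*110 + 110*(-19*5)))*(-45950 + 41506) = (-3407 + (91 - 165/2 + 110*(-95)))*(-4444) = (-3407 + (91 - 165/2 - 10450))*(-4444) = (-3407 - 20883/2)*(-4444) = -27697/2*(-4444) = 61542734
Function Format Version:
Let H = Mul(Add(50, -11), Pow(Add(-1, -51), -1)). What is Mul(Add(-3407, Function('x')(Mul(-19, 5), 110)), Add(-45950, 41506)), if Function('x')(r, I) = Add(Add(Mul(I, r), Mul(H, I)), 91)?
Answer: 61542734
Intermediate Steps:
H = Rational(-3, 4) (H = Mul(39, Pow(-52, -1)) = Mul(39, Rational(-1, 52)) = Rational(-3, 4) ≈ -0.75000)
Function('x')(r, I) = Add(91, Mul(Rational(-3, 4), I), Mul(I, r)) (Function('x')(r, I) = Add(Add(Mul(I, r), Mul(Rational(-3, 4), I)), 91) = Add(Add(Mul(Rational(-3, 4), I), Mul(I, r)), 91) = Add(91, Mul(Rational(-3, 4), I), Mul(I, r)))
Mul(Add(-3407, Function('x')(Mul(-19, 5), 110)), Add(-45950, 41506)) = Mul(Add(-3407, Add(91, Mul(Rational(-3, 4), 110), Mul(110, Mul(-19, 5)))), Add(-45950, 41506)) = Mul(Add(-3407, Add(91, Rational(-165, 2), Mul(110, -95))), -4444) = Mul(Add(-3407, Add(91, Rational(-165, 2), -10450)), -4444) = Mul(Add(-3407, Rational(-20883, 2)), -4444) = Mul(Rational(-27697, 2), -4444) = 61542734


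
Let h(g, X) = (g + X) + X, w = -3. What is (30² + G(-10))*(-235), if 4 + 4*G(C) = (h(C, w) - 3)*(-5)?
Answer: -867385/4 ≈ -2.1685e+5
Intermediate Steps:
h(g, X) = g + 2*X (h(g, X) = (X + g) + X = g + 2*X)
G(C) = 41/4 - 5*C/4 (G(C) = -1 + (((C + 2*(-3)) - 3)*(-5))/4 = -1 + (((C - 6) - 3)*(-5))/4 = -1 + (((-6 + C) - 3)*(-5))/4 = -1 + ((-9 + C)*(-5))/4 = -1 + (45 - 5*C)/4 = -1 + (45/4 - 5*C/4) = 41/4 - 5*C/4)
(30² + G(-10))*(-235) = (30² + (41/4 - 5/4*(-10)))*(-235) = (900 + (41/4 + 25/2))*(-235) = (900 + 91/4)*(-235) = (3691/4)*(-235) = -867385/4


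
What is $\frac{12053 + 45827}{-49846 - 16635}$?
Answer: $- \frac{57880}{66481} \approx -0.87062$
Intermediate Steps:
$\frac{12053 + 45827}{-49846 - 16635} = \frac{57880}{-66481} = 57880 \left(- \frac{1}{66481}\right) = - \frac{57880}{66481}$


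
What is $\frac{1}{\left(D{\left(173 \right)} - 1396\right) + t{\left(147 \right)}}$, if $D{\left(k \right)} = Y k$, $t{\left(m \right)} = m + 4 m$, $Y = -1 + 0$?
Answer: $- \frac{1}{834} \approx -0.001199$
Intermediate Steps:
$Y = -1$
$t{\left(m \right)} = 5 m$
$D{\left(k \right)} = - k$
$\frac{1}{\left(D{\left(173 \right)} - 1396\right) + t{\left(147 \right)}} = \frac{1}{\left(\left(-1\right) 173 - 1396\right) + 5 \cdot 147} = \frac{1}{\left(-173 - 1396\right) + 735} = \frac{1}{-1569 + 735} = \frac{1}{-834} = - \frac{1}{834}$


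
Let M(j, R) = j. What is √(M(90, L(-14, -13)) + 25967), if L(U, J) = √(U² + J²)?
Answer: √26057 ≈ 161.42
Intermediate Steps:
L(U, J) = √(J² + U²)
√(M(90, L(-14, -13)) + 25967) = √(90 + 25967) = √26057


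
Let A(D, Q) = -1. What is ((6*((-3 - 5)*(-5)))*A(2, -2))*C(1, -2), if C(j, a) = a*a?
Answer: -960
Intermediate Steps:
C(j, a) = a²
((6*((-3 - 5)*(-5)))*A(2, -2))*C(1, -2) = ((6*((-3 - 5)*(-5)))*(-1))*(-2)² = ((6*(-8*(-5)))*(-1))*4 = ((6*40)*(-1))*4 = (240*(-1))*4 = -240*4 = -960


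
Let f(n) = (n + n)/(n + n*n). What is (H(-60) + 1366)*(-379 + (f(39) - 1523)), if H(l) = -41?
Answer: -10080335/4 ≈ -2.5201e+6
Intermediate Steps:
f(n) = 2*n/(n + n²) (f(n) = (2*n)/(n + n²) = 2*n/(n + n²))
(H(-60) + 1366)*(-379 + (f(39) - 1523)) = (-41 + 1366)*(-379 + (2/(1 + 39) - 1523)) = 1325*(-379 + (2/40 - 1523)) = 1325*(-379 + (2*(1/40) - 1523)) = 1325*(-379 + (1/20 - 1523)) = 1325*(-379 - 30459/20) = 1325*(-38039/20) = -10080335/4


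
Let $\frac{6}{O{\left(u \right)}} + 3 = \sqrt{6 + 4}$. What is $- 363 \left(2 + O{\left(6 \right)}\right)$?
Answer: $-7260 - 2178 \sqrt{10} \approx -14147.0$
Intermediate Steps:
$O{\left(u \right)} = \frac{6}{-3 + \sqrt{10}}$ ($O{\left(u \right)} = \frac{6}{-3 + \sqrt{6 + 4}} = \frac{6}{-3 + \sqrt{10}}$)
$- 363 \left(2 + O{\left(6 \right)}\right) = - 363 \left(2 + \left(18 + 6 \sqrt{10}\right)\right) = - 363 \left(20 + 6 \sqrt{10}\right) = -7260 - 2178 \sqrt{10}$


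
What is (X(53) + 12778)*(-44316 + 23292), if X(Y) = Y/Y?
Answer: -268665696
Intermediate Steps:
X(Y) = 1
(X(53) + 12778)*(-44316 + 23292) = (1 + 12778)*(-44316 + 23292) = 12779*(-21024) = -268665696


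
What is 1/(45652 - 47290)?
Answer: -1/1638 ≈ -0.00061050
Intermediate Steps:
1/(45652 - 47290) = 1/(-1638) = -1/1638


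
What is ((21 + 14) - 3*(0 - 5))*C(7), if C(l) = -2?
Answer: -100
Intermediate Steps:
((21 + 14) - 3*(0 - 5))*C(7) = ((21 + 14) - 3*(0 - 5))*(-2) = (35 - 3*(-5))*(-2) = (35 + 15)*(-2) = 50*(-2) = -100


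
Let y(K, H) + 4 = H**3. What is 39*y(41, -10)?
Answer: -39156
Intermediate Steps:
y(K, H) = -4 + H**3
39*y(41, -10) = 39*(-4 + (-10)**3) = 39*(-4 - 1000) = 39*(-1004) = -39156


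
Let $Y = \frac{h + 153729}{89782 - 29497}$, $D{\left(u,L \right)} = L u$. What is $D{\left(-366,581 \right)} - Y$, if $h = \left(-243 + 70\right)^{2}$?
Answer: $- \frac{12819547768}{60285} \approx -2.1265 \cdot 10^{5}$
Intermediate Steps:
$h = 29929$ ($h = \left(-173\right)^{2} = 29929$)
$Y = \frac{183658}{60285}$ ($Y = \frac{29929 + 153729}{89782 - 29497} = \frac{183658}{60285} \approx 3.0465$)
$D{\left(-366,581 \right)} - Y = 581 \left(-366\right) - \frac{183658}{60285} = -212646 - \frac{183658}{60285} = - \frac{12819547768}{60285}$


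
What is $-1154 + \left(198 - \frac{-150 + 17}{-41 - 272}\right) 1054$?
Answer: $\frac{64819212}{313} \approx 2.0709 \cdot 10^{5}$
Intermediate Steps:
$-1154 + \left(198 - \frac{-150 + 17}{-41 - 272}\right) 1054 = -1154 + \left(198 - - \frac{133}{-313}\right) 1054 = -1154 + \left(198 - \left(-133\right) \left(- \frac{1}{313}\right)\right) 1054 = -1154 + \left(198 - \frac{133}{313}\right) 1054 = -1154 + \frac{61841}{313} \cdot 1054 = -1154 + \frac{65180414}{313} = \frac{64819212}{313}$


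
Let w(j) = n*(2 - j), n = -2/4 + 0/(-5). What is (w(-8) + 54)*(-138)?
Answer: -6762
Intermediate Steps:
n = -½ (n = -2*¼ + 0*(-⅕) = -½ + 0 = -½ ≈ -0.50000)
w(j) = -1 + j/2 (w(j) = -(2 - j)/2 = -1 + j/2)
(w(-8) + 54)*(-138) = ((-1 + (½)*(-8)) + 54)*(-138) = ((-1 - 4) + 54)*(-138) = (-5 + 54)*(-138) = 49*(-138) = -6762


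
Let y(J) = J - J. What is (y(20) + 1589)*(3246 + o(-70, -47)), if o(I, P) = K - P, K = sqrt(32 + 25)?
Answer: 5232577 + 1589*sqrt(57) ≈ 5.2446e+6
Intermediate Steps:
K = sqrt(57) ≈ 7.5498
y(J) = 0
o(I, P) = sqrt(57) - P
(y(20) + 1589)*(3246 + o(-70, -47)) = (0 + 1589)*(3246 + (sqrt(57) - 1*(-47))) = 1589*(3246 + (sqrt(57) + 47)) = 1589*(3246 + (47 + sqrt(57))) = 1589*(3293 + sqrt(57)) = 5232577 + 1589*sqrt(57)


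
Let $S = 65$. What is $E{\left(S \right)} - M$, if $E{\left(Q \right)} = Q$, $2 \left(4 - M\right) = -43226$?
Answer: $-21552$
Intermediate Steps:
$M = 21617$ ($M = 4 - -21613 = 4 + 21613 = 21617$)
$E{\left(S \right)} - M = 65 - 21617 = -21552$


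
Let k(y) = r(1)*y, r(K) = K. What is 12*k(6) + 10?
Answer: 82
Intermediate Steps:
k(y) = y (k(y) = 1*y = y)
12*k(6) + 10 = 12*6 + 10 = 72 + 10 = 82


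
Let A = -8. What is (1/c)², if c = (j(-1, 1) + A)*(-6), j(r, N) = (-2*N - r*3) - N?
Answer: 1/2304 ≈ 0.00043403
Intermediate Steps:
j(r, N) = -3*N - 3*r (j(r, N) = (-2*N - 3*r) - N = (-3*r - 2*N) - N = -3*N - 3*r)
c = 48 (c = ((-3*1 - 3*(-1)) - 8)*(-6) = ((-3 + 3) - 8)*(-6) = (0 - 8)*(-6) = -8*(-6) = 48)
(1/c)² = (1/48)² = 1/2304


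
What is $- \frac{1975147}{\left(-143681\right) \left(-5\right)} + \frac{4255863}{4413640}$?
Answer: $- \frac{1132030909313}{634156208840} \approx -1.7851$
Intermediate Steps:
$- \frac{1975147}{\left(-143681\right) \left(-5\right)} + \frac{4255863}{4413640} = - \frac{1975147}{718405} + 4255863 \cdot \frac{1}{4413640} = \left(-1975147\right) \frac{1}{718405} + \frac{4255863}{4413640} = - \frac{1975147}{718405} + \frac{4255863}{4413640} = - \frac{1132030909313}{634156208840}$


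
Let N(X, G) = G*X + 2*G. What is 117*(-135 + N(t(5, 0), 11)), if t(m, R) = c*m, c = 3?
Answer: 6084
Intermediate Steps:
t(m, R) = 3*m
N(X, G) = 2*G + G*X
117*(-135 + N(t(5, 0), 11)) = 117*(-135 + 11*(2 + 3*5)) = 117*(-135 + 11*(2 + 15)) = 117*(-135 + 11*17) = 117*(-135 + 187) = 117*52 = 6084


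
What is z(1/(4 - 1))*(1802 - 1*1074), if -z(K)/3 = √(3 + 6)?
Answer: -6552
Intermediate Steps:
z(K) = -9 (z(K) = -3*√(3 + 6) = -3*√9 = -3*3 = -9)
z(1/(4 - 1))*(1802 - 1*1074) = -9*(1802 - 1*1074) = -9*(1802 - 1074) = -9*728 = -6552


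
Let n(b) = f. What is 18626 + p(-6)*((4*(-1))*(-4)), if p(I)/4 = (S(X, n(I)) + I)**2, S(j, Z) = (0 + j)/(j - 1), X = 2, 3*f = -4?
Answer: 19650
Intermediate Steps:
f = -4/3 (f = (1/3)*(-4) = -4/3 ≈ -1.3333)
n(b) = -4/3
S(j, Z) = j/(-1 + j)
p(I) = 4*(2 + I)**2 (p(I) = 4*(2/(-1 + 2) + I)**2 = 4*(2/1 + I)**2 = 4*(2*1 + I)**2 = 4*(2 + I)**2)
18626 + p(-6)*((4*(-1))*(-4)) = 18626 + (4*(2 - 6)**2)*((4*(-1))*(-4)) = 18626 + (4*(-4)**2)*(-4*(-4)) = 18626 + (4*16)*16 = 18626 + 64*16 = 18626 + 1024 = 19650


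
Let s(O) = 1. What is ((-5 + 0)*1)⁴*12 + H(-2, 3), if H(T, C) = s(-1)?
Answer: 7501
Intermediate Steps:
H(T, C) = 1
((-5 + 0)*1)⁴*12 + H(-2, 3) = ((-5 + 0)*1)⁴*12 + 1 = (-5*1)⁴*12 + 1 = (-5)⁴*12 + 1 = 625*12 + 1 = 7500 + 1 = 7501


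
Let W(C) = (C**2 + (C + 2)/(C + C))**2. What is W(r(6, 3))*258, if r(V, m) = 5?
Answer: 8520321/50 ≈ 1.7041e+5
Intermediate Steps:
W(C) = (C**2 + (2 + C)/(2*C))**2 (W(C) = (C**2 + (2 + C)/((2*C)))**2 = (C**2 + (2 + C)*(1/(2*C)))**2 = (C**2 + (2 + C)/(2*C))**2)
W(r(6, 3))*258 = ((1/4)*(2 + 5 + 2*5**3)**2/5**2)*258 = ((1/4)*(1/25)*(2 + 5 + 2*125)**2)*258 = ((1/4)*(1/25)*(2 + 5 + 250)**2)*258 = ((1/4)*(1/25)*257**2)*258 = ((1/4)*(1/25)*66049)*258 = (66049/100)*258 = 8520321/50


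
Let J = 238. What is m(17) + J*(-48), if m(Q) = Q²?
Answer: -11135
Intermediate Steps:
m(17) + J*(-48) = 17² + 238*(-48) = 289 - 11424 = -11135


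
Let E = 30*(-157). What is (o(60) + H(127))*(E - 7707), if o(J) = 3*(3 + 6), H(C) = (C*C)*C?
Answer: -25435106970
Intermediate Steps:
H(C) = C**3 (H(C) = C**2*C = C**3)
E = -4710
o(J) = 27 (o(J) = 3*9 = 27)
(o(60) + H(127))*(E - 7707) = (27 + 127**3)*(-4710 - 7707) = (27 + 2048383)*(-12417) = 2048410*(-12417) = -25435106970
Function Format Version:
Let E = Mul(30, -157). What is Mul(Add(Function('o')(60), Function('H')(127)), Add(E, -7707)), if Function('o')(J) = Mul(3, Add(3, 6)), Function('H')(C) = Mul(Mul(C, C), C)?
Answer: -25435106970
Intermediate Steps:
Function('H')(C) = Pow(C, 3) (Function('H')(C) = Mul(Pow(C, 2), C) = Pow(C, 3))
E = -4710
Function('o')(J) = 27 (Function('o')(J) = Mul(3, 9) = 27)
Mul(Add(Function('o')(60), Function('H')(127)), Add(E, -7707)) = Mul(Add(27, Pow(127, 3)), Add(-4710, -7707)) = Mul(Add(27, 2048383), -12417) = Mul(2048410, -12417) = -25435106970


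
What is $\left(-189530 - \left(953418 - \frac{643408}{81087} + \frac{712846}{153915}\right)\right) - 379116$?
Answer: $- \frac{2110676339507778}{1386722845} \approx -1.5221 \cdot 10^{6}$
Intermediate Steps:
$\left(-189530 - \left(953418 - \frac{643408}{81087} + \frac{712846}{153915}\right)\right) - 379116 = \left(-189530 - \left(\frac{146746044316}{153915} - \frac{643408}{81087}\right)\right) - 379116 = \left(-189530 - \frac{1322121940589908}{1386722845}\right) - 379116 = - \frac{1584947521402758}{1386722845} - 379116 = - \frac{2110676339507778}{1386722845}$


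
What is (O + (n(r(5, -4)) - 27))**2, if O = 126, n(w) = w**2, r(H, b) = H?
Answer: 15376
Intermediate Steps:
(O + (n(r(5, -4)) - 27))**2 = (126 + (5**2 - 27))**2 = (126 + (25 - 27))**2 = (126 - 2)**2 = 124**2 = 15376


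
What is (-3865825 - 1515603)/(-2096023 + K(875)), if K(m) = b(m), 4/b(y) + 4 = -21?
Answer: 134535700/52400579 ≈ 2.5674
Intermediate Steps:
b(y) = -4/25 (b(y) = 4/(-4 - 21) = 4/(-25) = 4*(-1/25) = -4/25)
K(m) = -4/25
(-3865825 - 1515603)/(-2096023 + K(875)) = (-3865825 - 1515603)/(-2096023 - 4/25) = -5381428/(-52400579/25) = -5381428*(-25/52400579) = 134535700/52400579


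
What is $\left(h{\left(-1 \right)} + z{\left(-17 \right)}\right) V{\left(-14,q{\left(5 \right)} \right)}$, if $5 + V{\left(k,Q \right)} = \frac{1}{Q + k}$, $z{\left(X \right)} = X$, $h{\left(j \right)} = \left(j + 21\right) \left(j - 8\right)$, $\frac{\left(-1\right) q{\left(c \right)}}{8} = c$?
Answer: $\frac{53387}{54} \approx 988.65$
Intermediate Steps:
$q{\left(c \right)} = - 8 c$
$h{\left(j \right)} = \left(-8 + j\right) \left(21 + j\right)$ ($h{\left(j \right)} = \left(21 + j\right) \left(-8 + j\right) = \left(-8 + j\right) \left(21 + j\right)$)
$V{\left(k,Q \right)} = -5 + \frac{1}{Q + k}$
$\left(h{\left(-1 \right)} + z{\left(-17 \right)}\right) V{\left(-14,q{\left(5 \right)} \right)} = \left(\left(-168 + \left(-1\right)^{2} + 13 \left(-1\right)\right) - 17\right) \frac{1 - 5 \left(\left(-8\right) 5\right) - -70}{\left(-8\right) 5 - 14} = \left(\left(-168 + 1 - 13\right) - 17\right) \frac{1 - -200 + 70}{-40 - 14} = \left(-180 - 17\right) \frac{1 + 200 + 70}{-54} = - 197 \left(\left(- \frac{1}{54}\right) 271\right) = \left(-197\right) \left(- \frac{271}{54}\right) = \frac{53387}{54}$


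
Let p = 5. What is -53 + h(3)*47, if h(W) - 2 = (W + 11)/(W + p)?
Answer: 493/4 ≈ 123.25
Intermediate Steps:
h(W) = 2 + (11 + W)/(5 + W) (h(W) = 2 + (W + 11)/(W + 5) = 2 + (11 + W)/(5 + W))
-53 + h(3)*47 = -53 + (3*(7 + 3)/(5 + 3))*47 = -53 + (3*10/8)*47 = -53 + (3*(⅛)*10)*47 = -53 + (15/4)*47 = -53 + 705/4 = 493/4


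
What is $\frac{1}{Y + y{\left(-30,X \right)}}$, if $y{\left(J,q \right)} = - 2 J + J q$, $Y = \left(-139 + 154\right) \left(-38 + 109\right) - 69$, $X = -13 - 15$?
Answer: $\frac{1}{1896} \approx 0.00052743$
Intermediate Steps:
$X = -28$
$Y = 996$ ($Y = 15 \cdot 71 - 69 = 1065 - 69 = 996$)
$\frac{1}{Y + y{\left(-30,X \right)}} = \frac{1}{996 - 30 \left(-2 - 28\right)} = \frac{1}{996 - -900} = \frac{1}{996 + 900} = \frac{1}{1896}$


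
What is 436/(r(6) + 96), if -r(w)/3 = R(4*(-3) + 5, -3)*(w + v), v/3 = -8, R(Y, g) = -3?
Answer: -218/33 ≈ -6.6061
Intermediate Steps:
v = -24 (v = 3*(-8) = -24)
r(w) = -216 + 9*w (r(w) = -(-9)*(w - 24) = -(-9)*(-24 + w) = -3*(72 - 3*w) = -216 + 9*w)
436/(r(6) + 96) = 436/((-216 + 9*6) + 96) = 436/((-216 + 54) + 96) = 436/(-162 + 96) = 436/(-66) = -1/66*436 = -218/33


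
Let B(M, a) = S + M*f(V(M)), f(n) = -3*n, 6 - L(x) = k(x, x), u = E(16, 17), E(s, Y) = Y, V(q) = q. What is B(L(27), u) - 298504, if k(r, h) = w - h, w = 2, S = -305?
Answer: -301692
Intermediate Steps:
u = 17
k(r, h) = 2 - h
L(x) = 4 + x (L(x) = 6 - (2 - x) = 6 + (-2 + x) = 4 + x)
B(M, a) = -305 - 3*M**2 (B(M, a) = -305 + M*(-3*M) = -305 - 3*M**2)
B(L(27), u) - 298504 = (-305 - 3*(4 + 27)**2) - 298504 = (-305 - 3*31**2) - 298504 = (-305 - 3*961) - 298504 = (-305 - 2883) - 298504 = -3188 - 298504 = -301692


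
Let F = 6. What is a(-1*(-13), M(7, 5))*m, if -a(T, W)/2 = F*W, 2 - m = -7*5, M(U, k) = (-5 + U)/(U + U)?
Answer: -444/7 ≈ -63.429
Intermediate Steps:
M(U, k) = (-5 + U)/(2*U) (M(U, k) = (-5 + U)/((2*U)) = (-5 + U)*(1/(2*U)) = (-5 + U)/(2*U))
m = 37 (m = 2 - (-7)*5 = 2 - 1*(-35) = 2 + 35 = 37)
a(T, W) = -12*W
a(-1*(-13), M(7, 5))*m = -6*(-5 + 7)/7*37 = -6*2/7*37 = -12*⅐*37 = -12/7*37 = -444/7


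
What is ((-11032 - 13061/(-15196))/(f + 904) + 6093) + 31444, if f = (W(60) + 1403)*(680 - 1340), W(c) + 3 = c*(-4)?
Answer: 436192135084603/11620320416 ≈ 37537.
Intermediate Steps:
W(c) = -3 - 4*c (W(c) = -3 + c*(-4) = -3 - 4*c)
f = -765600 (f = ((-3 - 4*60) + 1403)*(680 - 1340) = ((-3 - 240) + 1403)*(-660) = (-243 + 1403)*(-660) = 1160*(-660) = -765600)
((-11032 - 13061/(-15196))/(f + 904) + 6093) + 31444 = ((-11032 - 13061/(-15196))/(-765600 + 904) + 6093) + 31444 = ((-11032 - 13061*(-1/15196))/(-764696) + 6093) + 31444 = ((-11032 + 13061/15196)*(-1/764696) + 6093) + 31444 = (-167629211/15196*(-1/764696) + 6093) + 31444 = (167629211/11620320416 + 6093) + 31444 = 70802779923899/11620320416 + 31444 = 436192135084603/11620320416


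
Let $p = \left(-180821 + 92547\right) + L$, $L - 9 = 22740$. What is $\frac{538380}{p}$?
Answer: $- \frac{107676}{13105} \approx -8.2164$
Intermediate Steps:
$L = 22749$ ($L = 9 + 22740 = 22749$)
$p = -65525$ ($p = \left(-180821 + 92547\right) + 22749 = -88274 + 22749 = -65525$)
$\frac{538380}{p} = \frac{538380}{-65525} = 538380 \left(- \frac{1}{65525}\right) = - \frac{107676}{13105}$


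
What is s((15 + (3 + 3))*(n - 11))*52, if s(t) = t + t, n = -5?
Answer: -34944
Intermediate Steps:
s(t) = 2*t
s((15 + (3 + 3))*(n - 11))*52 = (2*((15 + (3 + 3))*(-5 - 11)))*52 = (2*((15 + 6)*(-16)))*52 = (2*(21*(-16)))*52 = (2*(-336))*52 = -672*52 = -34944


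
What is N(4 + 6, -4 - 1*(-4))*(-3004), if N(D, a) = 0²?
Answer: 0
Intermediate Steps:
N(D, a) = 0
N(4 + 6, -4 - 1*(-4))*(-3004) = 0*(-3004) = 0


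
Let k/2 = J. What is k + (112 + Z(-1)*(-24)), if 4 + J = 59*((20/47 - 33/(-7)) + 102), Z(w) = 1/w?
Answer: 4201494/329 ≈ 12771.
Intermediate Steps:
Z(w) = 1/w
J = 2078375/329 (J = -4 + 59*((20/47 - 33/(-7)) + 102) = -4 + 59*((20*(1/47) - 33*(-⅐)) + 102) = -4 + 59*((20/47 + 33/7) + 102) = -4 + 59*(1691/329 + 102) = -4 + 59*(35249/329) = -4 + 2079691/329 = 2078375/329 ≈ 6317.3)
k = 4156750/329 (k = 2*(2078375/329) = 4156750/329 ≈ 12635.)
k + (112 + Z(-1)*(-24)) = 4156750/329 + (112 - 24/(-1)) = 4156750/329 + (112 - 1*(-24)) = 4156750/329 + (112 + 24) = 4156750/329 + 136 = 4201494/329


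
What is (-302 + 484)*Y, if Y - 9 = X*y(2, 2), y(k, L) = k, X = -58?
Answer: -19474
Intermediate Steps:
Y = -107 (Y = 9 - 58*2 = 9 - 116 = -107)
(-302 + 484)*Y = (-302 + 484)*(-107) = 182*(-107) = -19474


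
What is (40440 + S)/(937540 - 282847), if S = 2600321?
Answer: 2640761/654693 ≈ 4.0336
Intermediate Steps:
(40440 + S)/(937540 - 282847) = (40440 + 2600321)/(937540 - 282847) = 2640761/654693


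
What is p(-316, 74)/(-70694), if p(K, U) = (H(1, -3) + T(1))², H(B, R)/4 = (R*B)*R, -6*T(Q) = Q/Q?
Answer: -46225/2544984 ≈ -0.018163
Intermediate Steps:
T(Q) = -⅙ (T(Q) = -Q/(6*Q) = -⅙*1 = -⅙)
H(B, R) = 4*B*R² (H(B, R) = 4*((R*B)*R) = 4*((B*R)*R) = 4*(B*R²) = 4*B*R²)
p(K, U) = 46225/36 (p(K, U) = (4*1*(-3)² - ⅙)² = (4*1*9 - ⅙)² = (36 - ⅙)² = (215/6)² = 46225/36)
p(-316, 74)/(-70694) = (46225/36)/(-70694) = (46225/36)*(-1/70694) = -46225/2544984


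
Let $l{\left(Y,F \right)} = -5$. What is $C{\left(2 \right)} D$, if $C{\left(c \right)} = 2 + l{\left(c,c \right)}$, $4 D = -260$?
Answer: $195$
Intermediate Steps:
$D = -65$ ($D = \frac{1}{4} \left(-260\right) = -65$)
$C{\left(c \right)} = -3$ ($C{\left(c \right)} = 2 - 5 = -3$)
$C{\left(2 \right)} D = \left(-3\right) \left(-65\right) = 195$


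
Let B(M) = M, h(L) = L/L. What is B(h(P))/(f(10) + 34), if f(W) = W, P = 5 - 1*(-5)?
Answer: 1/44 ≈ 0.022727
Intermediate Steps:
P = 10 (P = 5 + 5 = 10)
h(L) = 1
B(h(P))/(f(10) + 34) = 1/(10 + 34) = 1/44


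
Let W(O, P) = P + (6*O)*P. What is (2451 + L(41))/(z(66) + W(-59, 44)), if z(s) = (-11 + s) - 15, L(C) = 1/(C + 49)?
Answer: -220591/1394280 ≈ -0.15821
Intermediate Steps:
W(O, P) = P + 6*O*P
L(C) = 1/(49 + C)
z(s) = -26 + s
(2451 + L(41))/(z(66) + W(-59, 44)) = (2451 + 1/(49 + 41))/((-26 + 66) + 44*(1 + 6*(-59))) = (2451 + 1/90)/(40 + 44*(1 - 354)) = (2451 + 1/90)/(40 + 44*(-353)) = 220591/(90*(40 - 15532)) = (220591/90)/(-15492) = (220591/90)*(-1/15492) = -220591/1394280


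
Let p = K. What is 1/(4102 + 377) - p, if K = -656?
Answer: 2938225/4479 ≈ 656.00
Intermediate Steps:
p = -656
1/(4102 + 377) - p = 1/(4102 + 377) - 1*(-656) = 1/4479 + 656 = 2938225/4479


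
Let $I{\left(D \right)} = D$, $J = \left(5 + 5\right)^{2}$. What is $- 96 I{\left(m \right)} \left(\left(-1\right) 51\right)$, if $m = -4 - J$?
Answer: $-509184$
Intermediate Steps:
$J = 100$ ($J = 10^{2} = 100$)
$m = -104$ ($m = -4 - 100 = -104$)
$- 96 I{\left(m \right)} \left(\left(-1\right) 51\right) = \left(-96\right) \left(-104\right) \left(\left(-1\right) 51\right) = 9984 \left(-51\right) = -509184$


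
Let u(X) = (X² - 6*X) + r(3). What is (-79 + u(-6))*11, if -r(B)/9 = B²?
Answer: -968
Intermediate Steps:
r(B) = -9*B²
u(X) = -81 + X² - 6*X (u(X) = (X² - 6*X) - 9*3² = (X² - 6*X) - 9*9 = (X² - 6*X) - 81 = -81 + X² - 6*X)
(-79 + u(-6))*11 = (-79 + (-81 + (-6)² - 6*(-6)))*11 = (-79 + (-81 + 36 + 36))*11 = (-79 - 9)*11 = -88*11 = -968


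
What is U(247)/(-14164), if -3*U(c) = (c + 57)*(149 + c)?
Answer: 10032/3541 ≈ 2.8331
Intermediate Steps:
U(c) = -(57 + c)*(149 + c)/3 (U(c) = -(c + 57)*(149 + c)/3 = -(57 + c)*(149 + c)/3)
U(247)/(-14164) = (-2831 - 206/3*247 - ⅓*247²)/(-14164) = (-2831 - 50882/3 - ⅓*61009)*(-1/14164) = (-2831 - 50882/3 - 61009/3)*(-1/14164) = -40128*(-1/14164) = 10032/3541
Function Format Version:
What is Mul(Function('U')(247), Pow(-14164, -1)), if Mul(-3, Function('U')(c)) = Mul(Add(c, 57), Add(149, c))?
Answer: Rational(10032, 3541) ≈ 2.8331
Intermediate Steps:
Function('U')(c) = Mul(Rational(-1, 3), Add(57, c), Add(149, c)) (Function('U')(c) = Mul(Rational(-1, 3), Mul(Add(c, 57), Add(149, c))) = Mul(Rational(-1, 3), Mul(Add(57, c), Add(149, c))) = Mul(Rational(-1, 3), Add(57, c), Add(149, c)))
Mul(Function('U')(247), Pow(-14164, -1)) = Mul(Add(-2831, Mul(Rational(-206, 3), 247), Mul(Rational(-1, 3), Pow(247, 2))), Pow(-14164, -1)) = Mul(Add(-2831, Rational(-50882, 3), Mul(Rational(-1, 3), 61009)), Rational(-1, 14164)) = Mul(Add(-2831, Rational(-50882, 3), Rational(-61009, 3)), Rational(-1, 14164)) = Mul(-40128, Rational(-1, 14164)) = Rational(10032, 3541)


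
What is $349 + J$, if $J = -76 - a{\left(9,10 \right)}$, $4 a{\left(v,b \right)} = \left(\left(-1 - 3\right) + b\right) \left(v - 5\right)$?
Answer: $267$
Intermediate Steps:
$a{\left(v,b \right)} = \frac{\left(-5 + v\right) \left(-4 + b\right)}{4}$ ($a{\left(v,b \right)} = \frac{\left(\left(-1 - 3\right) + b\right) \left(v - 5\right)}{4} = \frac{\left(-4 + b\right) \left(v - 5\right)}{4} = \frac{\left(-4 + b\right) \left(-5 + v\right)}{4} = \frac{\left(-5 + v\right) \left(-4 + b\right)}{4}$)
$J = -82$ ($J = -76 - \left(5 - 9 - \frac{25}{2} + \frac{1}{4} \cdot 10 \cdot 9\right) = -76 - \left(5 - 9 - \frac{25}{2} + \frac{45}{2}\right) = -76 - 6 = -82$)
$349 + J = 349 - 82 = 267$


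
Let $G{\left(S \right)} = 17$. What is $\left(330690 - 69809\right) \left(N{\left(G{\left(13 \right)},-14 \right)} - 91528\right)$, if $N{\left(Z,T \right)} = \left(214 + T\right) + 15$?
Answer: $-23821826753$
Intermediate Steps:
$N{\left(Z,T \right)} = 229 + T$
$\left(330690 - 69809\right) \left(N{\left(G{\left(13 \right)},-14 \right)} - 91528\right) = \left(330690 - 69809\right) \left(\left(229 - 14\right) - 91528\right) = 260881 \left(215 - 91528\right) = 260881 \left(-91313\right) = -23821826753$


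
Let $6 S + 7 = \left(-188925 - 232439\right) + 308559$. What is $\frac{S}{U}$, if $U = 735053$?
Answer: $- \frac{18802}{735053} \approx -0.025579$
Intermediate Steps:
$S = -18802$ ($S = - \frac{7}{6} + \frac{\left(-188925 - 232439\right) + 308559}{6} = - \frac{7}{6} + \frac{-421364 + 308559}{6} = - \frac{7}{6} + \frac{1}{6} \left(-112805\right) = - \frac{7}{6} - \frac{112805}{6} = -18802$)
$\frac{S}{U} = - \frac{18802}{735053}$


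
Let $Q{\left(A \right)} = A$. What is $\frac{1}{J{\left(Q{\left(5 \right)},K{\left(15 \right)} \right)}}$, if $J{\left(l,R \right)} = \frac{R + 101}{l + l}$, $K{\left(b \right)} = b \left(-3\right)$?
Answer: $\frac{5}{28} \approx 0.17857$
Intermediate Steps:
$K{\left(b \right)} = - 3 b$
$J{\left(l,R \right)} = \frac{101 + R}{2 l}$
$\frac{1}{J{\left(Q{\left(5 \right)},K{\left(15 \right)} \right)}} = \frac{1}{\frac{1}{2} \cdot \frac{1}{5} \left(101 - 45\right)} = \frac{1}{\frac{1}{2} \cdot \frac{1}{5} \cdot 56} = \frac{1}{\frac{28}{5}} = \frac{5}{28}$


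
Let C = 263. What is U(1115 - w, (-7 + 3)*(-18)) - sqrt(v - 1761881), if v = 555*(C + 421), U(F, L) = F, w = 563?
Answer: 552 - I*sqrt(1382261) ≈ 552.0 - 1175.7*I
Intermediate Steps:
v = 379620 (v = 555*(263 + 421) = 555*684 = 379620)
U(1115 - w, (-7 + 3)*(-18)) - sqrt(v - 1761881) = (1115 - 1*563) - sqrt(379620 - 1761881) = (1115 - 563) - sqrt(-1382261) = 552 - I*sqrt(1382261)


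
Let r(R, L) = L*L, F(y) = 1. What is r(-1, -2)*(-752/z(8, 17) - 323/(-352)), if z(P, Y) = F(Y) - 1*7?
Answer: 133321/264 ≈ 505.00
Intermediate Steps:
r(R, L) = L²
z(P, Y) = -6 (z(P, Y) = 1 - 1*7 = 1 - 7 = -6)
r(-1, -2)*(-752/z(8, 17) - 323/(-352)) = (-2)²*(-752/(-6) - 323/(-352)) = 4*(-752*(-⅙) - 323*(-1/352)) = 4*(376/3 + 323/352) = 4*(133321/1056) = 133321/264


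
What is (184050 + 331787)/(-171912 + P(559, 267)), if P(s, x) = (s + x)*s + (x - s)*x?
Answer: 515837/211858 ≈ 2.4348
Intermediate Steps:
P(s, x) = s*(s + x) + x*(x - s)
(184050 + 331787)/(-171912 + P(559, 267)) = (184050 + 331787)/(-171912 + (559² + 267²)) = 515837/(-171912 + (312481 + 71289)) = 515837/(-171912 + 383770) = 515837/211858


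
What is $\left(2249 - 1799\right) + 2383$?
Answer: $2833$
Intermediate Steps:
$\left(2249 - 1799\right) + 2383 = 450 + 2383 = 2833$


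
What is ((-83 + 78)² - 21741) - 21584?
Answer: -43300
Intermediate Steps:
((-83 + 78)² - 21741) - 21584 = ((-5)² - 21741) - 21584 = (25 - 21741) - 21584 = -21716 - 21584 = -43300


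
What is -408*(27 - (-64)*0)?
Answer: -11016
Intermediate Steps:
-408*(27 - (-64)*0) = -408*(27 - 64*0) = -408*(27 + 0) = -408*27 = -11016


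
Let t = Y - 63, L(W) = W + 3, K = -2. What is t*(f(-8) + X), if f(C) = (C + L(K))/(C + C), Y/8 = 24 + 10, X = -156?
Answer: -520201/16 ≈ -32513.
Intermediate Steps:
L(W) = 3 + W
Y = 272 (Y = 8*(24 + 10) = 8*34 = 272)
f(C) = (1 + C)/(2*C) (f(C) = (C + (3 - 2))/(C + C) = (C + 1)/((2*C)) = (1 + C)*(1/(2*C)) = (1 + C)/(2*C))
t = 209 (t = 272 - 63 = 209)
t*(f(-8) + X) = 209*((½)*(1 - 8)/(-8) - 156) = 209*((½)*(-⅛)*(-7) - 156) = 209*(7/16 - 156) = 209*(-2489/16) = -520201/16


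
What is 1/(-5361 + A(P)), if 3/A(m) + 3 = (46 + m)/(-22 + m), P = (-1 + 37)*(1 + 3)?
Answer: -88/471951 ≈ -0.00018646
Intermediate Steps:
P = 144 (P = 36*4 = 144)
A(m) = 3/(-3 + (46 + m)/(-22 + m))
1/(-5361 + A(P)) = 1/(-5361 + 3*(22 - 1*144)/(2*(-56 + 144))) = 1/(-5361 + (3/2)*(22 - 144)/88) = 1/(-5361 + (3/2)*(1/88)*(-122)) = 1/(-5361 - 183/88) = 1/(-471951/88) = -88/471951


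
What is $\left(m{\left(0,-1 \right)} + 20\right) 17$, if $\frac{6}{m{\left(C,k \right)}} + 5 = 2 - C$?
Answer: $306$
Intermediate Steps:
$m{\left(C,k \right)} = \frac{6}{-3 - C}$ ($m{\left(C,k \right)} = \frac{6}{-5 - \left(-2 + C\right)} = \frac{6}{-3 - C}$)
$\left(m{\left(0,-1 \right)} + 20\right) 17 = \left(- \frac{6}{3 + 0} + 20\right) 17 = \left(- \frac{6}{3} + 20\right) 17 = \left(\left(-6\right) \frac{1}{3} + 20\right) 17 = \left(-2 + 20\right) 17 = 18 \cdot 17 = 306$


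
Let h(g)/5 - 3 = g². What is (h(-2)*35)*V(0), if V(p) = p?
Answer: 0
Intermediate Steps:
h(g) = 15 + 5*g²
(h(-2)*35)*V(0) = ((15 + 5*(-2)²)*35)*0 = ((15 + 5*4)*35)*0 = ((15 + 20)*35)*0 = (35*35)*0 = 1225*0 = 0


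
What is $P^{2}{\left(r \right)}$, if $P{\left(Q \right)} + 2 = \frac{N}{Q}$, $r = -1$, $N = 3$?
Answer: $25$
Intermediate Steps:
$P{\left(Q \right)} = -2 + \frac{3}{Q}$
$P^{2}{\left(r \right)} = \left(-2 + \frac{3}{-1}\right)^{2} = \left(-2 + 3 \left(-1\right)\right)^{2} = \left(-2 - 3\right)^{2} = \left(-5\right)^{2} = 25$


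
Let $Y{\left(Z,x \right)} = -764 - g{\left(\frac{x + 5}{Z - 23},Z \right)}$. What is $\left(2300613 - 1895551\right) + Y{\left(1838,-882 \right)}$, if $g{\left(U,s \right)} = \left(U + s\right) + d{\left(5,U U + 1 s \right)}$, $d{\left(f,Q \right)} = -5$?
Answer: $\frac{730474852}{1815} \approx 4.0247 \cdot 10^{5}$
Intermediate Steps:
$g{\left(U,s \right)} = -5 + U + s$ ($g{\left(U,s \right)} = \left(U + s\right) - 5 = -5 + U + s$)
$Y{\left(Z,x \right)} = -759 - Z - \frac{5 + x}{-23 + Z}$ ($Y{\left(Z,x \right)} = -764 - \left(-5 + \frac{x + 5}{Z - 23} + Z\right) = -764 - \left(-5 + \frac{5 + x}{-23 + Z} + Z\right) = -764 - \left(-5 + Z + \frac{5 + x}{-23 + Z}\right) = -759 - Z - \frac{5 + x}{-23 + Z}$)
$\left(2300613 - 1895551\right) + Y{\left(1838,-882 \right)} = \left(2300613 - 1895551\right) + \frac{17452 - -882 - 1838^{2} - 1352768}{-23 + 1838} = 405062 + \frac{17452 + 882 - 3378244 - 1352768}{1815} = 405062 + \frac{1}{1815} \left(-4712678\right) = 405062 - \frac{4712678}{1815} = \frac{730474852}{1815}$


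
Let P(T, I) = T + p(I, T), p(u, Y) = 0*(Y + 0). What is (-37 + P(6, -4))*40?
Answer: -1240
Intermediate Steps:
p(u, Y) = 0 (p(u, Y) = 0*Y = 0)
P(T, I) = T (P(T, I) = T + 0 = T)
(-37 + P(6, -4))*40 = (-37 + 6)*40 = -31*40 = -1240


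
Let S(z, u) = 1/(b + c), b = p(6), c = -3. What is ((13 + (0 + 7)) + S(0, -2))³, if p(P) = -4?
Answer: 2685619/343 ≈ 7829.8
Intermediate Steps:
b = -4
S(z, u) = -⅐ (S(z, u) = 1/(-4 - 3) = 1/(-7) = -⅐)
((13 + (0 + 7)) + S(0, -2))³ = ((13 + (0 + 7)) - ⅐)³ = ((13 + 7) - ⅐)³ = (20 - ⅐)³ = (139/7)³ = 2685619/343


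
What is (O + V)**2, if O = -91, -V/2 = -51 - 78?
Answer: 27889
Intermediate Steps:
V = 258 (V = -2*(-51 - 78) = -2*(-129) = 258)
(O + V)**2 = (-91 + 258)**2 = 167**2 = 27889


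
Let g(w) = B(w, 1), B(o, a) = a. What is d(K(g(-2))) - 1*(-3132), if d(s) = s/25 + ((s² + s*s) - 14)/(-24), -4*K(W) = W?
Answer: 5012109/1600 ≈ 3132.6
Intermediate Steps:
g(w) = 1
K(W) = -W/4
d(s) = 7/12 - s²/12 + s/25 (d(s) = s*(1/25) + ((s² + s²) - 14)*(-1/24) = s/25 + (2*s² - 14)*(-1/24) = s/25 + (-14 + 2*s²)*(-1/24) = s/25 + (7/12 - s²/12) = 7/12 - s²/12 + s/25)
d(K(g(-2))) - 1*(-3132) = (7/12 - (-¼*1)²/12 + (-¼*1)/25) - 1*(-3132) = (7/12 - (-¼)²/12 + (1/25)*(-¼)) + 3132 = (7/12 - 1/12*1/16 - 1/100) + 3132 = (7/12 - 1/192 - 1/100) + 3132 = 909/1600 + 3132 = 5012109/1600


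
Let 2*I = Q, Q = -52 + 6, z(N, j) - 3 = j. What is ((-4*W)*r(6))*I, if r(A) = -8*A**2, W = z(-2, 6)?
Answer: -238464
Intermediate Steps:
z(N, j) = 3 + j
W = 9 (W = 3 + 6 = 9)
Q = -46
I = -23 (I = (1/2)*(-46) = -23)
((-4*W)*r(6))*I = ((-4*9)*(-8*6**2))*(-23) = -(-288)*36*(-23) = -36*(-288)*(-23) = 10368*(-23) = -238464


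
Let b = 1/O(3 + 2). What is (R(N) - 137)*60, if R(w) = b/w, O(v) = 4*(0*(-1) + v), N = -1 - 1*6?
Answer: -57543/7 ≈ -8220.4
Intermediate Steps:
N = -7 (N = -1 - 6 = -7)
O(v) = 4*v (O(v) = 4*(0 + v) = 4*v)
b = 1/20 (b = 1/(4*(3 + 2)) = 1/(4*5) = 1/20 ≈ 0.050000)
R(w) = 1/(20*w)
(R(N) - 137)*60 = ((1/20)/(-7) - 137)*60 = ((1/20)*(-⅐) - 137)*60 = (-1/140 - 137)*60 = -19181/140*60 = -57543/7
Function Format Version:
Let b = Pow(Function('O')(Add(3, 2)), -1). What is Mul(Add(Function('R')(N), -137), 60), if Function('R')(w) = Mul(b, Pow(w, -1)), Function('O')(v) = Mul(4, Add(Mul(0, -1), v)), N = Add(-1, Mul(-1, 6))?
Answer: Rational(-57543, 7) ≈ -8220.4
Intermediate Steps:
N = -7 (N = Add(-1, -6) = -7)
Function('O')(v) = Mul(4, v) (Function('O')(v) = Mul(4, Add(0, v)) = Mul(4, v))
b = Rational(1, 20) (b = Pow(Mul(4, Add(3, 2)), -1) = Pow(Mul(4, 5), -1) = Pow(20, -1) = Rational(1, 20) ≈ 0.050000)
Function('R')(w) = Mul(Rational(1, 20), Pow(w, -1))
Mul(Add(Function('R')(N), -137), 60) = Mul(Add(Mul(Rational(1, 20), Pow(-7, -1)), -137), 60) = Mul(Add(Mul(Rational(1, 20), Rational(-1, 7)), -137), 60) = Mul(Add(Rational(-1, 140), -137), 60) = Mul(Rational(-19181, 140), 60) = Rational(-57543, 7)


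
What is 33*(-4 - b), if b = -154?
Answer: 4950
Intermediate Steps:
33*(-4 - b) = 33*(-4 - 1*(-154)) = 33*(-4 + 154) = 33*150 = 4950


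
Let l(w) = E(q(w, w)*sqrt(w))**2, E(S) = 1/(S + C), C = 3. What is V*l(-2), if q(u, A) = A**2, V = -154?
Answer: 154*I/(23*I + 24*sqrt(2)) ≈ 2.1071 + 3.1094*I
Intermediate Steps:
E(S) = 1/(3 + S) (E(S) = 1/(S + 3) = 1/(3 + S))
l(w) = (3 + w**(5/2))**(-2) (l(w) = (1/(3 + w**2*sqrt(w)))**2 = (1/(3 + w**(5/2)))**2 = (3 + w**(5/2))**(-2))
V*l(-2) = -154/(3 + (-2)**(5/2))**2 = -154/(3 + 4*I*sqrt(2))**2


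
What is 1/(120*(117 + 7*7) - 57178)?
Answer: -1/37258 ≈ -2.6840e-5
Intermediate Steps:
1/(120*(117 + 7*7) - 57178) = 1/(120*(117 + 49) - 57178) = 1/(120*166 - 57178) = 1/(19920 - 57178) = 1/(-37258) = -1/37258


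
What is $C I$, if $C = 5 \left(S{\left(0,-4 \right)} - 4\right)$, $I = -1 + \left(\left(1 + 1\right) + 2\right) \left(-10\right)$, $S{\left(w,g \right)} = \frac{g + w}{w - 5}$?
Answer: $656$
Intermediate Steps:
$S{\left(w,g \right)} = \frac{g + w}{-5 + w}$
$I = -41$ ($I = -1 + \left(2 + 2\right) \left(-10\right) = -1 + 4 \left(-10\right) = -1 - 40 = -41$)
$C = -16$ ($C = 5 \left(\frac{-4 + 0}{-5 + 0} - 4\right) = 5 \left(\frac{1}{-5} \left(-4\right) - 4\right) = 5 \left(\left(- \frac{1}{5}\right) \left(-4\right) - 4\right) = 5 \left(\frac{4}{5} - 4\right) = 5 \left(- \frac{16}{5}\right) = -16$)
$C I = \left(-16\right) \left(-41\right) = 656$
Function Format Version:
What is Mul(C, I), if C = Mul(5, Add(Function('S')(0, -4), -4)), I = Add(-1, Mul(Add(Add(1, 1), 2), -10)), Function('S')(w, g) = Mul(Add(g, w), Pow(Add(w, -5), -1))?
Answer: 656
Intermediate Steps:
Function('S')(w, g) = Mul(Pow(Add(-5, w), -1), Add(g, w)) (Function('S')(w, g) = Mul(Add(g, w), Pow(Add(-5, w), -1)) = Mul(Pow(Add(-5, w), -1), Add(g, w)))
I = -41 (I = Add(-1, Mul(Add(2, 2), -10)) = Add(-1, Mul(4, -10)) = Add(-1, -40) = -41)
C = -16 (C = Mul(5, Add(Mul(Pow(Add(-5, 0), -1), Add(-4, 0)), -4)) = Mul(5, Add(Mul(Pow(-5, -1), -4), -4)) = Mul(5, Add(Mul(Rational(-1, 5), -4), -4)) = Mul(5, Add(Rational(4, 5), -4)) = Mul(5, Rational(-16, 5)) = -16)
Mul(C, I) = Mul(-16, -41) = 656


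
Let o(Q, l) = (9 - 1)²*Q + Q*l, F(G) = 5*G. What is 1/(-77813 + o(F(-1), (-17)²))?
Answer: -1/79578 ≈ -1.2566e-5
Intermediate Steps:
o(Q, l) = 64*Q + Q*l (o(Q, l) = 8²*Q + Q*l = 64*Q + Q*l)
1/(-77813 + o(F(-1), (-17)²)) = 1/(-77813 + (5*(-1))*(64 + (-17)²)) = 1/(-77813 - 5*(64 + 289)) = 1/(-77813 - 5*353) = 1/(-77813 - 1765) = 1/(-79578) = -1/79578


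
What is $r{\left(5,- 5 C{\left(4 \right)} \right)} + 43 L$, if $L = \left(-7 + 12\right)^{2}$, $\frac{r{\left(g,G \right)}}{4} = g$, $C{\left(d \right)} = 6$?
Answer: $1095$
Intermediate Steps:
$r{\left(g,G \right)} = 4 g$
$L = 25$ ($L = 5^{2} = 25$)
$r{\left(5,- 5 C{\left(4 \right)} \right)} + 43 L = 4 \cdot 5 + 43 \cdot 25 = 20 + 1075 = 1095$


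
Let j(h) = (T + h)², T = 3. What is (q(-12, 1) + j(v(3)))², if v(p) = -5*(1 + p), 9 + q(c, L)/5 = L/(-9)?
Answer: 4800481/81 ≈ 59265.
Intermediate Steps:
q(c, L) = -45 - 5*L/9 (q(c, L) = -45 + 5*(L/(-9)) = -45 + 5*(L*(-⅑)) = -45 + 5*(-L/9) = -45 - 5*L/9)
v(p) = -5 - 5*p
j(h) = (3 + h)²
(q(-12, 1) + j(v(3)))² = ((-45 - 5/9*1) + (3 + (-5 - 5*3))²)² = ((-45 - 5/9) + (3 + (-5 - 15))²)² = (-410/9 + (3 - 20)²)² = (-410/9 + (-17)²)² = (-410/9 + 289)² = (2191/9)² = 4800481/81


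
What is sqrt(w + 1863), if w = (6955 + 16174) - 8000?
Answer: 12*sqrt(118) ≈ 130.35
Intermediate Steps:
w = 15129 (w = 23129 - 8000 = 15129)
sqrt(w + 1863) = sqrt(15129 + 1863) = sqrt(16992) = 12*sqrt(118)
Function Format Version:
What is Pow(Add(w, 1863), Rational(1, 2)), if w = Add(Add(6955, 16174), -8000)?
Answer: Mul(12, Pow(118, Rational(1, 2))) ≈ 130.35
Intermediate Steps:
w = 15129 (w = Add(23129, -8000) = 15129)
Pow(Add(w, 1863), Rational(1, 2)) = Pow(Add(15129, 1863), Rational(1, 2)) = Pow(16992, Rational(1, 2)) = Mul(12, Pow(118, Rational(1, 2)))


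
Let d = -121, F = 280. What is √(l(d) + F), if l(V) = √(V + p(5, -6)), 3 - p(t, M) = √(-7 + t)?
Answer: √(280 + √(-118 - I*√2)) ≈ 16.738 - 0.3245*I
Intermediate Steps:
p(t, M) = 3 - √(-7 + t)
l(V) = √(3 + V - I*√2) (l(V) = √(V + (3 - √(-7 + 5))) = √(V + (3 - √(-2))) = √(V + (3 - I*√2)) = √(3 + V - I*√2))
√(l(d) + F) = √(√(3 - 121 - I*√2) + 280) = √(√(-118 - I*√2) + 280) = √(280 + √(-118 - I*√2))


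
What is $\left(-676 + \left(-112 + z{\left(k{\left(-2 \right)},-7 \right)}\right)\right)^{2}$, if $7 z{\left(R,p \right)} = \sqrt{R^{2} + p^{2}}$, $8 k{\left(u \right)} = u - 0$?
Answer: $\frac{\left(22064 - \sqrt{785}\right)^{2}}{784} \approx 6.1937 \cdot 10^{5}$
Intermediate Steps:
$k{\left(u \right)} = \frac{u}{8}$ ($k{\left(u \right)} = \frac{u - 0}{8} = \frac{u + 0}{8} = \frac{u}{8}$)
$z{\left(R,p \right)} = \frac{\sqrt{R^{2} + p^{2}}}{7}$
$\left(-676 + \left(-112 + z{\left(k{\left(-2 \right)},-7 \right)}\right)\right)^{2} = \left(-676 - \left(112 - \frac{\sqrt{\left(\frac{1}{8} \left(-2\right)\right)^{2} + \left(-7\right)^{2}}}{7}\right)\right)^{2} = \left(-676 - \left(112 - \frac{\sqrt{\left(- \frac{1}{4}\right)^{2} + 49}}{7}\right)\right)^{2} = \left(-676 - \left(112 - \frac{\sqrt{\frac{1}{16} + 49}}{7}\right)\right)^{2} = \left(-676 - \left(112 - \frac{\sqrt{\frac{785}{16}}}{7}\right)\right)^{2} = \left(-676 - \left(112 - \frac{\frac{1}{4} \sqrt{785}}{7}\right)\right)^{2} = \left(-676 - \left(112 - \frac{\sqrt{785}}{28}\right)\right)^{2} = \left(-788 + \frac{\sqrt{785}}{28}\right)^{2}$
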